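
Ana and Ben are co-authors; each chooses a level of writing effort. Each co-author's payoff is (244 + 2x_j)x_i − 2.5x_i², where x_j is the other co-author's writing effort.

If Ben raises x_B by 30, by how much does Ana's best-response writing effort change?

Ana's payoff is (244 + 2x_B)x_A − 2.5x_A².
∂π/∂x_A = 244 + 2x_B − 5x_A = 0, so x_A = 48.8 + 0.4x_B.
The reaction-function slope is 0.4, so a 30-unit rise in x_B moves x_A by 0.4 × 30 = 12. Ana's best response rises — the actions are strategic complements.

12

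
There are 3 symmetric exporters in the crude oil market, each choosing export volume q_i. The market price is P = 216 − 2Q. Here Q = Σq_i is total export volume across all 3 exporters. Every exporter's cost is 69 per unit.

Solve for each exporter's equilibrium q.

18.375

A representative exporter's profit is π_i = q_i(216 − 2Q) − 69q_i, with Q = q_i + Σ_{j≠i} q_j.
First-order condition: 147 − 4q_i − 2Σ_{j≠i} q_j = 0.
Imposing symmetry (q_j = q for all j) turns Σ_{j≠i} q_j into 2q, so 147 = 8q and q = 18.375.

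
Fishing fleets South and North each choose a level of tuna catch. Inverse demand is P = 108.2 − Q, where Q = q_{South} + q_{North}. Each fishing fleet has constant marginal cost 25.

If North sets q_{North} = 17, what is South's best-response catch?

33.1

Fishing fleet South's profit: π = q_{South}(108.2 − (q_{South} + q_{North})) − 25q_{South}.
∂π/∂q_{South} = 83.2 − 2q_{South} − q_{North} = 0, so q_{South} = 41.6 − 0.5q_{North}.
At q_{North} = 17: q_{South} = 41.6 − 0.5·17 = 33.1.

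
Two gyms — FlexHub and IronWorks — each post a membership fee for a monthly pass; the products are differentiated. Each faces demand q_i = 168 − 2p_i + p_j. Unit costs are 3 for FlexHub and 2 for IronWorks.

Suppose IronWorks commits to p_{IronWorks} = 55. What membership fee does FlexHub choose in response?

FlexHub's profit: π = (p_{FlexHub} − 3)(168 − 2p_{FlexHub} + p_{IronWorks}).
∂π/∂p_{FlexHub} = 174 − 4p_{FlexHub} + p_{IronWorks} = 0 ⇒ p_{FlexHub} = 43.5 + 0.25p_{IronWorks}.
At p_{IronWorks} = 55: p_{FlexHub} = 43.5 + 0.25·55 = 57.25.

57.25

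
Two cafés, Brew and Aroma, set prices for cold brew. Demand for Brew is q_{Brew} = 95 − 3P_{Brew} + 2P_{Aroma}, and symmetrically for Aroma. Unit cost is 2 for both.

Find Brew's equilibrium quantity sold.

Brew's profit: π = (P_{Brew} − 2)(95 − 3P_{Brew} + 2P_{Aroma}).
∂π/∂P_{Brew} = 101 − 6P_{Brew} + 2P_{Aroma} = 0 ⇒ P_{Brew} = 101/6 + (1/3)P_{Aroma}.
The game is symmetric, so in equilibrium P_{Aroma} = P_{Brew}: the reaction function gives (2/3)P_{Brew} = 101/6, hence P_{Brew} = 25.25.
q_{Brew} = 95 − 3·25.25 + 2·25.25 = 69.75.

69.75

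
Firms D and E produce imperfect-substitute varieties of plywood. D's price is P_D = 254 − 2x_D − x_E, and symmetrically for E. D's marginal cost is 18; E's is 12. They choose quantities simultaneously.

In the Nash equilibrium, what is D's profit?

Firm D's profit: π = x_D(254 − 2x_D − x_E) − 18x_D.
∂π/∂x_D = 236 − 4x_D − x_E = 0 ⇒ x_D = 59 − 0.25x_E.
Similarly x_E = 60.5 − 0.25x_D.
Plugging x_E into D's best response: x_D = 59 − 0.25(60.5 − 0.25x_D) ⇒ 0.9375x_D = 43.875, so x_D = 46.8.
Then x_E = 60.5 − 0.25·46.8 = 48.8.
P_D = 254 − 2·46.8 − 48.8 = 111.6.
Profit = (111.6 − 18)·46.8 = 4380.48.

4380.48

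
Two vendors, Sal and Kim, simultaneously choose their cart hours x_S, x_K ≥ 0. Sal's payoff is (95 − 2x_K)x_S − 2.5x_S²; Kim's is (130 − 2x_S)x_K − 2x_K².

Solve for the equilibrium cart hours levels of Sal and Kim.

7.5, 28.75

Expanding Sal's payoff: 95x_S − 2x_Kx_S − 2.5x_S².
∂π/∂x_S = 95 − 2x_K − 5x_S = 0, so x_S = 19 − 0.4x_K.
Likewise for Kim: x_K = 32.5 − 0.5x_S.
Solving the two reaction functions simultaneously: (1 − (−0.4)(−0.5))x_S = 19 − 0.4·32.5, so 0.8x_S = 6 and x_S = 7.5.
Then x_K = 32.5 − 0.5·7.5 = 28.75.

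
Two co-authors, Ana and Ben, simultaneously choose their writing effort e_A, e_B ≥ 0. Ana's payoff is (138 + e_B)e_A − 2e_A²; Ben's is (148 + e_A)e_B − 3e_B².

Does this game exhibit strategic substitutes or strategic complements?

strategic complements

Expanding Ana's payoff: 138e_A + e_Be_A − 2e_A².
∂π/∂e_A = 138 + e_B − 4e_A = 0, so e_A = 34.5 + 0.25e_B.
The best-response slope de_A/de_B = 0.25 > 0: the reaction function is upward-sloping, so the choices are strategic complements.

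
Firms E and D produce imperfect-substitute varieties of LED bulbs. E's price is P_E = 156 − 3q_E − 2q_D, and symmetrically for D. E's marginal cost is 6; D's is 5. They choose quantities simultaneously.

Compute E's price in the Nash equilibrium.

62.0625

Firm E's profit: π = q_E(156 − 3q_E − 2q_D) − 6q_E.
∂π/∂q_E = 150 − 6q_E − 2q_D = 0 ⇒ q_E = 25 − (1/3)q_D.
Similarly q_D = 151/6 − (1/3)q_E.
Solving the two reaction functions simultaneously: (1 − (−1/3)(−1/3))q_E = 25 − (1/3)·(151/6), so (8/9)q_E = 299/18 and q_E = 18.6875.
Then q_D = 151/6 − (1/3)·18.6875 = 18.9375.
P_E = 156 − 3·18.6875 − 2·18.9375 = 62.0625.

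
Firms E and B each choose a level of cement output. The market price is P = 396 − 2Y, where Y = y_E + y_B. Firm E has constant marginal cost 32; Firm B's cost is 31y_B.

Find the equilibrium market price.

Firm E's profit: π = y_E(396 − 2(y_E + y_B)) − 32y_E.
∂π/∂y_E = 364 − 4y_E − 2y_B = 0, so y_E = 91 − 0.5y_B.
By the same steps for B: y_B = 91.25 − 0.5y_E.
Solving the two reaction functions simultaneously: (1 − (−0.5)(−0.5))y_E = 91 − 0.5·91.25, so 0.75y_E = 45.375 and y_E = 60.5.
Then y_B = 91.25 − 0.5·60.5 = 61.
Equilibrium price: P = 396 − 2·121.5 = 153.

153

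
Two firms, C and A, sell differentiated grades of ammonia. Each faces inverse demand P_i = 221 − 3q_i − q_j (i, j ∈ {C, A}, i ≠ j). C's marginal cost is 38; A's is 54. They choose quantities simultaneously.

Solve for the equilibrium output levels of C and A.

26.6, 23.4

Firm C's profit: π = q_C(221 − 3q_C − q_A) − 38q_C.
∂π/∂q_C = 183 − 6q_C − q_A = 0 ⇒ q_C = 30.5 − (1/6)q_A.
Similarly q_A = 167/6 − (1/6)q_C.
Solving the two reaction functions simultaneously: (1 − (−1/6)(−1/6))q_C = 30.5 − (1/6)·(167/6), so (35/36)q_C = 931/36 and q_C = 26.6.
Then q_A = 167/6 − (1/6)·26.6 = 23.4.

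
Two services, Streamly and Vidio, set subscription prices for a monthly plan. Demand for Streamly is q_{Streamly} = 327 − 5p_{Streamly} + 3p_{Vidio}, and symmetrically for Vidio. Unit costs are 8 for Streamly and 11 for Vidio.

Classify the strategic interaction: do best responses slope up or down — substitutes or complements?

Streamly's profit: π = (p_{Streamly} − 8)(327 − 5p_{Streamly} + 3p_{Vidio}).
∂π/∂p_{Streamly} = 367 − 10p_{Streamly} + 3p_{Vidio} = 0 ⇒ p_{Streamly} = 36.7 + 0.3p_{Vidio}.
The best-response slope dp_{Streamly}/dp_{Vidio} = 0.3 > 0: the reaction function is upward-sloping, so the choices are strategic complements.

strategic complements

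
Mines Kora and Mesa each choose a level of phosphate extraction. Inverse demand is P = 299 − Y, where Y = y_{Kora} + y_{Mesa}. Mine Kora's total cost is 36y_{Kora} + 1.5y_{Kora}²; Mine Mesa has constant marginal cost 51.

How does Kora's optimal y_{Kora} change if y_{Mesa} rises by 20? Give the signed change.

Mine Kora's profit: π = y_{Kora}(299 − (y_{Kora} + y_{Mesa})) − 36y_{Kora} − 1.5y_{Kora}².
∂π/∂y_{Kora} = 263 − 5y_{Kora} − y_{Mesa} = 0, so y_{Kora} = 52.6 − 0.2y_{Mesa}.
The reaction-function slope is −0.2, so a 20-unit rise in y_{Mesa} moves y_{Kora} by −0.2 × 20 = −4. Kora's best response falls — the actions are strategic substitutes.

-4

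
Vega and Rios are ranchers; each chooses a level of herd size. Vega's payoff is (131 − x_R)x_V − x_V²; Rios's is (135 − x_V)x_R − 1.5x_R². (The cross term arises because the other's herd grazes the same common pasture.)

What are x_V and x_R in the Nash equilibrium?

Expanding Vega's payoff: 131x_V − x_Rx_V − x_V².
∂π/∂x_V = 131 − x_R − 2x_V = 0, so x_V = 65.5 − 0.5x_R.
Likewise for Rios: x_R = 45 − (1/3)x_V.
Solving the two reaction functions simultaneously: (1 − (−0.5)(−1/3))x_V = 65.5 − 0.5·45, so (5/6)x_V = 43 and x_V = 51.6.
Then x_R = 45 − (1/3)·51.6 = 27.8.

51.6, 27.8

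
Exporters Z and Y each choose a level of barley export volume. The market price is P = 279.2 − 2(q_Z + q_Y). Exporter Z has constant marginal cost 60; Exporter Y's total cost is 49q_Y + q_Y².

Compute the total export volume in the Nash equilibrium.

Exporter Z's profit: π = q_Z(279.2 − 2(q_Z + q_Y)) − 60q_Z.
∂π/∂q_Z = 219.2 − 4q_Z − 2q_Y = 0, so q_Z = 54.8 − 0.5q_Y.
For Y: ∂π/∂q_Y = 230.2 − 6q_Y − 2q_Z = 0 ⇒ q_Y = 1151/30 − (1/3)q_Z.
Substituting the second reaction function into the first: q_Z = 54.8 − 0.5(1151/30 − (1/3)q_Z), which gives (5/6)q_Z = 2137/60 ⇒ q_Z = 42.74.
Then q_Y = 1151/30 − (1/3)·42.74 = 24.12.
Total export volume: 42.74 + 24.12 = 66.86.

66.86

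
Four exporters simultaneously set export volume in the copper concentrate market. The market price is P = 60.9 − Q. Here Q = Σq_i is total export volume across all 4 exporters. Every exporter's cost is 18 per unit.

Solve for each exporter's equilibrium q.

A representative exporter's profit is π_i = q_i(60.9 − Q) − 18q_i, with Q = q_i + Σ_{j≠i} q_j.
First-order condition: 42.9 − 2q_i − Σ_{j≠i} q_j = 0.
Imposing symmetry (q_j = q for all j) turns Σ_{j≠i} q_j into 3q, so 42.9 = 5q and q = 8.58.

8.58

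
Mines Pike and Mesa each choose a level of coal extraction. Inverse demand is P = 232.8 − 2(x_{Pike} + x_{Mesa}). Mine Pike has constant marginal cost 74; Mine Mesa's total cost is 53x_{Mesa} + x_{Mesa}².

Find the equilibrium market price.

133.32

Mine Pike's profit: π = x_{Pike}(232.8 − 2(x_{Pike} + x_{Mesa})) − 74x_{Pike}.
∂π/∂x_{Pike} = 158.8 − 4x_{Pike} − 2x_{Mesa} = 0, so x_{Pike} = 39.7 − 0.5x_{Mesa}.
For Mesa: ∂π/∂x_{Mesa} = 179.8 − 6x_{Mesa} − 2x_{Pike} = 0 ⇒ x_{Mesa} = 899/30 − (1/3)x_{Pike}.
Substituting the second reaction function into the first: x_{Pike} = 39.7 − 0.5(899/30 − (1/3)x_{Pike}), which gives (5/6)x_{Pike} = 1483/60 ⇒ x_{Pike} = 29.66.
Then x_{Mesa} = 899/30 − (1/3)·29.66 = 20.08.
Equilibrium price: P = 232.8 − 2·49.74 = 133.32.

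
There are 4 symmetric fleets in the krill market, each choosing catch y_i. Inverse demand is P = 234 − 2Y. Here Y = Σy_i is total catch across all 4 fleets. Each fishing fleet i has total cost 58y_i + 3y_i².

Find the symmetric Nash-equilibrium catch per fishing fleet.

11

A representative fishing fleet's profit is π_i = y_i(234 − 2Y) − 58y_i − 3y_i², with Y = y_i + Σ_{j≠i} y_j.
First-order condition: 176 − 10y_i − 2Σ_{j≠i} y_j = 0.
In a symmetric equilibrium every fishing fleet chooses the same y, so Σ_{j≠i} y_j = 3y. The condition becomes 176 − 16y = 0, giving y = 176/16 = 11.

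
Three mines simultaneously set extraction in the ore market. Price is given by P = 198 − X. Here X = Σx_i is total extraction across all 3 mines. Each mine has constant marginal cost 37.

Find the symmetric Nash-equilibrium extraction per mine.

A representative mine's profit is π_i = x_i(198 − X) − 37x_i, with X = x_i + Σ_{j≠i} x_j.
First-order condition: 161 − 2x_i − Σ_{j≠i} x_j = 0.
Imposing symmetry (x_j = x for all j) turns Σ_{j≠i} x_j into 2x, so 161 = 4x and x = 40.25.

40.25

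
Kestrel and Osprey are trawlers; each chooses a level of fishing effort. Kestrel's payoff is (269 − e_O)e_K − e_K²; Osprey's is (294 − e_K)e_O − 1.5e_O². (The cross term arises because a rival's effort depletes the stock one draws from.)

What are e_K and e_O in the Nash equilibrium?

Expanding Kestrel's payoff: 269e_K − e_Oe_K − e_K².
∂π/∂e_K = 269 − e_O − 2e_K = 0, so e_K = 134.5 − 0.5e_O.
Likewise for Osprey: e_O = 98 − (1/3)e_K.
Solving the two reaction functions simultaneously: (1 − (−0.5)(−1/3))e_K = 134.5 − 0.5·98, so (5/6)e_K = 85.5 and e_K = 102.6.
Then e_O = 98 − (1/3)·102.6 = 63.8.

102.6, 63.8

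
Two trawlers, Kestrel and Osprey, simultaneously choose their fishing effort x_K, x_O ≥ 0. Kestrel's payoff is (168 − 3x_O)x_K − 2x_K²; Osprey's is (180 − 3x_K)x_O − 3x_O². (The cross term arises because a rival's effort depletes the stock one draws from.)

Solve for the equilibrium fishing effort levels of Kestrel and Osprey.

31.2, 14.4

Expanding Kestrel's payoff: 168x_K − 3x_Ox_K − 2x_K².
∂π/∂x_K = 168 − 3x_O − 4x_K = 0, so x_K = 42 − 0.75x_O.
Likewise for Osprey: x_O = 30 − 0.5x_K.
Solving the two reaction functions simultaneously: (1 − (−0.75)(−0.5))x_K = 42 − 0.75·30, so 0.625x_K = 19.5 and x_K = 31.2.
Then x_O = 30 − 0.5·31.2 = 14.4.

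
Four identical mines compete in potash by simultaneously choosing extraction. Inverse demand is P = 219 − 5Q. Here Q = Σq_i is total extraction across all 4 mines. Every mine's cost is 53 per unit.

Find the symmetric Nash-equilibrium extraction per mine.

6.64

A representative mine's profit is π_i = q_i(219 − 5Q) − 53q_i, with Q = q_i + Σ_{j≠i} q_j.
First-order condition: 166 − 10q_i − 5Σ_{j≠i} q_j = 0.
Imposing symmetry (q_j = q for all j) turns Σ_{j≠i} q_j into 3q, so 166 = 25q and q = 6.64.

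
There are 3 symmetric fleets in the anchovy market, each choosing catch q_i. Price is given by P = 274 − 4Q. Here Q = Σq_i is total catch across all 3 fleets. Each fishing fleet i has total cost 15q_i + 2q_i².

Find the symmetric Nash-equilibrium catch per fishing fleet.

12.95

A representative fishing fleet's profit is π_i = q_i(274 − 4Q) − 15q_i − 2q_i², with Q = q_i + Σ_{j≠i} q_j.
First-order condition: 259 − 12q_i − 4Σ_{j≠i} q_j = 0.
With identical fishing fleets, set every q_j = q: then 259 − 12q − 8q = 0, i.e. q = 259/20 = 12.95.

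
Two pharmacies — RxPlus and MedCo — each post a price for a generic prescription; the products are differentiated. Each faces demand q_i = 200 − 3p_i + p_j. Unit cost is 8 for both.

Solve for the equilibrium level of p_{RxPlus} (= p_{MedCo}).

RxPlus's profit: π = (p_{RxPlus} − 8)(200 − 3p_{RxPlus} + p_{MedCo}).
∂π/∂p_{RxPlus} = 224 − 6p_{RxPlus} + p_{MedCo} = 0 ⇒ p_{RxPlus} = 112/3 + (1/6)p_{MedCo}.
The game is symmetric, so in equilibrium p_{MedCo} = p_{RxPlus}: the reaction function gives (5/6)p_{RxPlus} = 112/3, hence p_{RxPlus} = 44.8.

44.8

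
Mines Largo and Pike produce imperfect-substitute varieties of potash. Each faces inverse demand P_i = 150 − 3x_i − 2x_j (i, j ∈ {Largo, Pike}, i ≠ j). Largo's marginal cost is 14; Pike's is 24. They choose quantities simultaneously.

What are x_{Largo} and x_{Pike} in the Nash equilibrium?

17.625, 15.125

Mine Largo's profit: π = x_{Largo}(150 − 3x_{Largo} − 2x_{Pike}) − 14x_{Largo}.
∂π/∂x_{Largo} = 136 − 6x_{Largo} − 2x_{Pike} = 0 ⇒ x_{Largo} = 68/3 − (1/3)x_{Pike}.
Similarly x_{Pike} = 21 − (1/3)x_{Largo}.
Solving the two reaction functions simultaneously: (1 − (−1/3)(−1/3))x_{Largo} = 68/3 − (1/3)·21, so (8/9)x_{Largo} = 47/3 and x_{Largo} = 17.625.
Then x_{Pike} = 21 − (1/3)·17.625 = 15.125.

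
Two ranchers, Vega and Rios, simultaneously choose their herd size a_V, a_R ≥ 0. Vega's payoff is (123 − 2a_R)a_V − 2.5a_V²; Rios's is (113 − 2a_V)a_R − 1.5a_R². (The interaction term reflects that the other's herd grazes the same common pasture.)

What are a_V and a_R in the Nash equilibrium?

13, 29

Expanding Vega's payoff: 123a_V − 2a_Ra_V − 2.5a_V².
∂π/∂a_V = 123 − 2a_R − 5a_V = 0, so a_V = 24.6 − 0.4a_R.
Likewise for Rios: a_R = 113/3 − (2/3)a_V.
Plugging a_R into Vega's best response: a_V = 24.6 − 0.4(113/3 − (2/3)a_V) ⇒ (11/15)a_V = 143/15, so a_V = 13.
Then a_R = 113/3 − (2/3)·13 = 29.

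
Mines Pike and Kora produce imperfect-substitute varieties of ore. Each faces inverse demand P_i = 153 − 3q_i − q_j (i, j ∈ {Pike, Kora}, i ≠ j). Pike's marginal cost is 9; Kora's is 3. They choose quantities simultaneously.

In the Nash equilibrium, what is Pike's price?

Mine Pike's profit: π = q_{Pike}(153 − 3q_{Pike} − q_{Kora}) − 9q_{Pike}.
∂π/∂q_{Pike} = 144 − 6q_{Pike} − q_{Kora} = 0 ⇒ q_{Pike} = 24 − (1/6)q_{Kora}.
Similarly q_{Kora} = 25 − (1/6)q_{Pike}.
Solving the two reaction functions simultaneously: (1 − (−1/6)(−1/6))q_{Pike} = 24 − (1/6)·25, so (35/36)q_{Pike} = 119/6 and q_{Pike} = 20.4.
Then q_{Kora} = 25 − (1/6)·20.4 = 21.6.
P_{Pike} = 153 − 3·20.4 − 21.6 = 70.2.

70.2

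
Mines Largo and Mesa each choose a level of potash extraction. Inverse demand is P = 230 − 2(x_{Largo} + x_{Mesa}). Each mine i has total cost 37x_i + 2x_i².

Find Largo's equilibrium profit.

1489.96

Mine Largo's profit: π = x_{Largo}(230 − 2(x_{Largo} + x_{Mesa})) − 37x_{Largo} − 2x_{Largo}².
∂π/∂x_{Largo} = 193 − 8x_{Largo} − 2x_{Mesa} = 0, so x_{Largo} = 24.125 − 0.25x_{Mesa}.
By symmetry x_{Mesa} = x_{Largo}; substituting into the reaction function, 1.25x_{Largo} = 24.125 and x_{Largo} = 19.3.
Price P = 230 − 2·38.6 = 152.8.
Largo's profit: (152.8 − 37)·19.3 − 2(19.3)² = 1489.96.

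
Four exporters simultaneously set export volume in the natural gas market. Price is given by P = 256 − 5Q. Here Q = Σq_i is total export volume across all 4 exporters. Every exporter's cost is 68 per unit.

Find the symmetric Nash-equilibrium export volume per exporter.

7.52

A representative exporter's profit is π_i = q_i(256 − 5Q) − 68q_i, with Q = q_i + Σ_{j≠i} q_j.
First-order condition: 188 − 10q_i − 5Σ_{j≠i} q_j = 0.
In a symmetric equilibrium every exporter chooses the same q, so Σ_{j≠i} q_j = 3q. The condition becomes 188 − 25q = 0, giving q = 188/25 = 7.52.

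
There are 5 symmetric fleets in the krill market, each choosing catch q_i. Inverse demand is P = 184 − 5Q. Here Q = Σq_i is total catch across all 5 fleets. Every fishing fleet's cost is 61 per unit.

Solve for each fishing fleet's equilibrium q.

4.1

A representative fishing fleet's profit is π_i = q_i(184 − 5Q) − 61q_i, with Q = q_i + Σ_{j≠i} q_j.
First-order condition: 123 − 10q_i − 5Σ_{j≠i} q_j = 0.
In a symmetric equilibrium every fishing fleet chooses the same q, so Σ_{j≠i} q_j = 4q. The condition becomes 123 − 30q = 0, giving q = 123/30 = 4.1.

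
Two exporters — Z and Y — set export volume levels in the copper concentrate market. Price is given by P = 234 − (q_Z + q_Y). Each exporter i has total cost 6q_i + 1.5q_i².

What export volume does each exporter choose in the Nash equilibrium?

Exporter Z's profit: π = q_Z(234 − (q_Z + q_Y)) − 6q_Z − 1.5q_Z².
∂π/∂q_Z = 228 − 5q_Z − q_Y = 0, so q_Z = 45.6 − 0.2q_Y.
Setting q_Z = q_Y in the reaction function: q_Z = 45.6 − 0.2q_Z, so q_Z = 45.6 / 1.2 = 38.

38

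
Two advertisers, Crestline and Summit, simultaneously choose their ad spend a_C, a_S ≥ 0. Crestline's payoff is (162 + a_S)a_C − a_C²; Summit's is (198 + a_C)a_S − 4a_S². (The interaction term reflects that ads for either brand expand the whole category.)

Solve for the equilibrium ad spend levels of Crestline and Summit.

Expanding Crestline's payoff: 162a_C + a_Sa_C − a_C².
∂π/∂a_C = 162 + a_S − 2a_C = 0, so a_C = 81 + 0.5a_S.
Likewise for Summit: a_S = 24.75 + 0.125a_C.
Substituting the second reaction function into the first: a_C = 81 + 0.5(24.75 + 0.125a_C), which gives 0.9375a_C = 93.375 ⇒ a_C = 99.6.
Then a_S = 24.75 + 0.125·99.6 = 37.2.

99.6, 37.2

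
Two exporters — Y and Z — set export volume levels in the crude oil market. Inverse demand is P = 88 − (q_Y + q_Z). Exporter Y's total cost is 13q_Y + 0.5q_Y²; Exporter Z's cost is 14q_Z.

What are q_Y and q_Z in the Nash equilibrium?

15.2, 29.4

Exporter Y's profit: π = q_Y(88 − (q_Y + q_Z)) − 13q_Y − 0.5q_Y².
∂π/∂q_Y = 75 − 3q_Y − q_Z = 0, so q_Y = 25 − (1/3)q_Z.
For Z: ∂π/∂q_Z = 74 − 2q_Z − q_Y = 0 ⇒ q_Z = 37 − 0.5q_Y.
Solving the two reaction functions simultaneously: (1 − (−1/3)(−0.5))q_Y = 25 − (1/3)·37, so (5/6)q_Y = 38/3 and q_Y = 15.2.
Then q_Z = 37 − 0.5·15.2 = 29.4.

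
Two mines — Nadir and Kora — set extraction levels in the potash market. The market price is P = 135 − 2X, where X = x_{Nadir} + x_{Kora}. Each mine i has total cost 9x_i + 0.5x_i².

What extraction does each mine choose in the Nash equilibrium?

18

Mine Nadir's profit: π = x_{Nadir}(135 − 2(x_{Nadir} + x_{Kora})) − 9x_{Nadir} − 0.5x_{Nadir}².
∂π/∂x_{Nadir} = 126 − 5x_{Nadir} − 2x_{Kora} = 0, so x_{Nadir} = 25.2 − 0.4x_{Kora}.
Setting x_{Nadir} = x_{Kora} in the reaction function: x_{Nadir} = 25.2 − 0.4x_{Nadir}, so x_{Nadir} = 25.2 / 1.4 = 18.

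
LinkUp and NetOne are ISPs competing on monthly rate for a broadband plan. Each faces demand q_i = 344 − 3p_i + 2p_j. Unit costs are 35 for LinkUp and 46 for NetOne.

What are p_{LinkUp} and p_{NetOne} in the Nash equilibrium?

LinkUp's profit: π = (p_{LinkUp} − 35)(344 − 3p_{LinkUp} + 2p_{NetOne}).
∂π/∂p_{LinkUp} = 449 − 6p_{LinkUp} + 2p_{NetOne} = 0 ⇒ p_{LinkUp} = 449/6 + (1/3)p_{NetOne}.
Similarly p_{NetOne} = 241/3 + (1/3)p_{LinkUp}.
Plugging p_{NetOne} into LinkUp's best response: p_{LinkUp} = 449/6 + (1/3)(241/3 + (1/3)p_{LinkUp}) ⇒ (8/9)p_{LinkUp} = 1829/18, so p_{LinkUp} = 114.3125.
Then p_{NetOne} = 241/3 + (1/3)·114.3125 = 118.4375.

114.3125, 118.4375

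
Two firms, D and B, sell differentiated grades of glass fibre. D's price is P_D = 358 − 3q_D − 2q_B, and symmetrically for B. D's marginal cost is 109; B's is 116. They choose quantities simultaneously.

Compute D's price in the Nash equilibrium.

Firm D's profit: π = q_D(358 − 3q_D − 2q_B) − 109q_D.
∂π/∂q_D = 249 − 6q_D − 2q_B = 0 ⇒ q_D = 41.5 − (1/3)q_B.
Similarly q_B = 121/3 − (1/3)q_D.
Substituting the second reaction function into the first: q_D = 41.5 − (1/3)(121/3 − (1/3)q_D), which gives (8/9)q_D = 505/18 ⇒ q_D = 31.5625.
Then q_B = 121/3 − (1/3)·31.5625 = 29.8125.
P_D = 358 − 3·31.5625 − 2·29.8125 = 203.6875.

203.6875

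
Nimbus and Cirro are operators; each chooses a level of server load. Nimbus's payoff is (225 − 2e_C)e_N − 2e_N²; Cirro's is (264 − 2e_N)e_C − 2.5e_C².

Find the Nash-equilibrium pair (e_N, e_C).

Expanding Nimbus's payoff: 225e_N − 2e_Ce_N − 2e_N².
∂π/∂e_N = 225 − 2e_C − 4e_N = 0, so e_N = 56.25 − 0.5e_C.
Likewise for Cirro: e_C = 52.8 − 0.4e_N.
Substituting the second reaction function into the first: e_N = 56.25 − 0.5(52.8 − 0.4e_N), which gives 0.8e_N = 29.85 ⇒ e_N = 37.3125.
Then e_C = 52.8 − 0.4·37.3125 = 37.875.

37.3125, 37.875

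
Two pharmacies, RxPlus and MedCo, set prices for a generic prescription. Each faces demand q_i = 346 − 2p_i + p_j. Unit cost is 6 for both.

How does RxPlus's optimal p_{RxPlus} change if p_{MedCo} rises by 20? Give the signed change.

RxPlus's profit: π = (p_{RxPlus} − 6)(346 − 2p_{RxPlus} + p_{MedCo}).
∂π/∂p_{RxPlus} = 358 − 4p_{RxPlus} + p_{MedCo} = 0 ⇒ p_{RxPlus} = 89.5 + 0.25p_{MedCo}.
The reaction-function slope is 0.25, so a 20-unit rise in p_{MedCo} moves p_{RxPlus} by 0.25 × 20 = 5. RxPlus's best response rises — the actions are strategic complements.

5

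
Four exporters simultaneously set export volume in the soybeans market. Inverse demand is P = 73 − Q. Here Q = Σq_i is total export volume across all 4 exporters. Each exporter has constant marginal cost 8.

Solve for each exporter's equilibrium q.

13

A representative exporter's profit is π_i = q_i(73 − Q) − 8q_i, with Q = q_i + Σ_{j≠i} q_j.
First-order condition: 65 − 2q_i − Σ_{j≠i} q_j = 0.
With identical exporters, set every q_j = q: then 65 − 2q − 3q = 0, i.e. q = 65/5 = 13.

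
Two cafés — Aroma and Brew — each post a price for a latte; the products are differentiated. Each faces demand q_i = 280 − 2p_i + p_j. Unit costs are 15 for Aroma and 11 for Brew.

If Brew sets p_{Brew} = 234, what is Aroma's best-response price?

Aroma's profit: π = (p_{Aroma} − 15)(280 − 2p_{Aroma} + p_{Brew}).
∂π/∂p_{Aroma} = 310 − 4p_{Aroma} + p_{Brew} = 0 ⇒ p_{Aroma} = 77.5 + 0.25p_{Brew}.
At p_{Brew} = 234: p_{Aroma} = 77.5 + 0.25·234 = 136.

136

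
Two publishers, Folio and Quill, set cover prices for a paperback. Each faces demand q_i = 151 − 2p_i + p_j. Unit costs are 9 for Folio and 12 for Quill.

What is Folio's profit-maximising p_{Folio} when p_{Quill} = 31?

Folio's profit: π = (p_{Folio} − 9)(151 − 2p_{Folio} + p_{Quill}).
∂π/∂p_{Folio} = 169 − 4p_{Folio} + p_{Quill} = 0 ⇒ p_{Folio} = 42.25 + 0.25p_{Quill}.
At p_{Quill} = 31: p_{Folio} = 42.25 + 0.25·31 = 50.

50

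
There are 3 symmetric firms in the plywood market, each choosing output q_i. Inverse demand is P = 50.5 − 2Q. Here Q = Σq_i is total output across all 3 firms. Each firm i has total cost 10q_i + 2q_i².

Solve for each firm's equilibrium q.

A representative firm's profit is π_i = q_i(50.5 − 2Q) − 10q_i − 2q_i², with Q = q_i + Σ_{j≠i} q_j.
First-order condition: 40.5 − 8q_i − 2Σ_{j≠i} q_j = 0.
Imposing symmetry (q_j = q for all j) turns Σ_{j≠i} q_j into 2q, so 40.5 = 12q and q = 3.375.

3.375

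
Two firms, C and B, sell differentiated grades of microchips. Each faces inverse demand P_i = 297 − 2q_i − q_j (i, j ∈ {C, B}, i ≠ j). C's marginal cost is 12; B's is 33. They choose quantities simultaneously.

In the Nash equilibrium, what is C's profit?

6821.12

Firm C's profit: π = q_C(297 − 2q_C − q_B) − 12q_C.
∂π/∂q_C = 285 − 4q_C − q_B = 0 ⇒ q_C = 71.25 − 0.25q_B.
Similarly q_B = 66 − 0.25q_C.
Substituting the second reaction function into the first: q_C = 71.25 − 0.25(66 − 0.25q_C), which gives 0.9375q_C = 54.75 ⇒ q_C = 58.4.
Then q_B = 66 − 0.25·58.4 = 51.4.
P_C = 297 − 2·58.4 − 51.4 = 128.8.
Profit = (128.8 − 12)·58.4 = 6821.12.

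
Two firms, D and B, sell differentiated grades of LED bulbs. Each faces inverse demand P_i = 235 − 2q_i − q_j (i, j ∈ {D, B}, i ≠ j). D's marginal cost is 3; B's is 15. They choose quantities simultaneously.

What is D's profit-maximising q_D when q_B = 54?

44.5

Firm D's profit: π = q_D(235 − 2q_D − q_B) − 3q_D.
∂π/∂q_D = 232 − 4q_D − q_B = 0 ⇒ q_D = 58 − 0.25q_B.
At q_B = 54: q_D = 58 − 0.25·54 = 44.5.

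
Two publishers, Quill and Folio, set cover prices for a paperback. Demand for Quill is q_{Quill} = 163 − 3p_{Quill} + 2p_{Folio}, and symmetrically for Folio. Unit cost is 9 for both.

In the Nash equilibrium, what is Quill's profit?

Quill's profit: π = (p_{Quill} − 9)(163 − 3p_{Quill} + 2p_{Folio}).
∂π/∂p_{Quill} = 190 − 6p_{Quill} + 2p_{Folio} = 0 ⇒ p_{Quill} = 95/3 + (1/3)p_{Folio}.
By symmetry p_{Folio} = p_{Quill}; substituting into the reaction function, (2/3)p_{Quill} = 95/3 and p_{Quill} = 47.5.
q_{Quill} = 163 − 3·47.5 + 2·47.5 = 115.5.
Profit = (47.5 − 9)·115.5 = 4446.75.

4446.75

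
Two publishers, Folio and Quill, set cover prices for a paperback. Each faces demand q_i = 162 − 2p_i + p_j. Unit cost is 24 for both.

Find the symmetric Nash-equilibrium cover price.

70

Folio's profit: π = (p_{Folio} − 24)(162 − 2p_{Folio} + p_{Quill}).
∂π/∂p_{Folio} = 210 − 4p_{Folio} + p_{Quill} = 0 ⇒ p_{Folio} = 52.5 + 0.25p_{Quill}.
By symmetry p_{Quill} = p_{Folio}; substituting into the reaction function, 0.75p_{Folio} = 52.5 and p_{Folio} = 70.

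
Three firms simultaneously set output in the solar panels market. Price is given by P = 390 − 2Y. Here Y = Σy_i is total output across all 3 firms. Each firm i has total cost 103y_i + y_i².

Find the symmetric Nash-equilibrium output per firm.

A representative firm's profit is π_i = y_i(390 − 2Y) − 103y_i − y_i², with Y = y_i + Σ_{j≠i} y_j.
First-order condition: 287 − 6y_i − 2Σ_{j≠i} y_j = 0.
In a symmetric equilibrium every firm chooses the same y, so Σ_{j≠i} y_j = 2y. The condition becomes 287 − 10y = 0, giving y = 287/10 = 28.7.

28.7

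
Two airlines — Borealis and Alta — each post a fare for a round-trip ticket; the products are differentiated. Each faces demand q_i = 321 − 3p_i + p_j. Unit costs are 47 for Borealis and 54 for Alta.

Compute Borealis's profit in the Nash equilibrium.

6348

Borealis's profit: π = (p_{Borealis} − 47)(321 − 3p_{Borealis} + p_{Alta}).
∂π/∂p_{Borealis} = 462 − 6p_{Borealis} + p_{Alta} = 0 ⇒ p_{Borealis} = 77 + (1/6)p_{Alta}.
Similarly p_{Alta} = 80.5 + (1/6)p_{Borealis}.
Plugging p_{Alta} into Borealis's best response: p_{Borealis} = 77 + (1/6)(80.5 + (1/6)p_{Borealis}) ⇒ (35/36)p_{Borealis} = 1085/12, so p_{Borealis} = 93.
Then p_{Alta} = 80.5 + (1/6)·93 = 96.
q_{Borealis} = 321 − 3·93 + 96 = 138.
Profit = (93 − 47)·138 = 6348.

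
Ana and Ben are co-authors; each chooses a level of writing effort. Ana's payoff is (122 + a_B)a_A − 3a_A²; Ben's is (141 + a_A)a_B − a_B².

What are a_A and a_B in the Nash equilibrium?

35, 88

Expanding Ana's payoff: 122a_A + a_Ba_A − 3a_A².
∂π/∂a_A = 122 + a_B − 6a_A = 0, so a_A = 61/3 + (1/6)a_B.
Likewise for Ben: a_B = 70.5 + 0.5a_A.
Solving the two reaction functions simultaneously: (1 − (1/6)(0.5))a_A = 61/3 + (1/6)·70.5, so (11/12)a_A = 385/12 and a_A = 35.
Then a_B = 70.5 + 0.5·35 = 88.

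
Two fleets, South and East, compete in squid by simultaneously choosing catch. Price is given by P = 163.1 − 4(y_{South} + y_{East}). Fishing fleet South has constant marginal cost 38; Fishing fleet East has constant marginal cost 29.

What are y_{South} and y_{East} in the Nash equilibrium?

Fishing fleet South's profit: π = y_{South}(163.1 − 4(y_{South} + y_{East})) − 38y_{South}.
∂π/∂y_{South} = 125.1 − 8y_{South} − 4y_{East} = 0, so y_{South} = 15.6375 − 0.5y_{East}.
By the same steps for East: y_{East} = 16.7625 − 0.5y_{South}.
Plugging y_{East} into South's best response: y_{South} = 15.6375 − 0.5(16.7625 − 0.5y_{South}) ⇒ 0.75y_{South} = 1161/160, so y_{South} = 9.675.
Then y_{East} = 16.7625 − 0.5·9.675 = 11.925.

9.675, 11.925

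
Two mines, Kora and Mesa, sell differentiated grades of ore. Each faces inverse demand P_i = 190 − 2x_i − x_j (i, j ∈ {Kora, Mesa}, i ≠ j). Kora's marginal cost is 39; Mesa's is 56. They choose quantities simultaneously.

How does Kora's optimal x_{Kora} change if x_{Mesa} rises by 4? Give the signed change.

-1

Mine Kora's profit: π = x_{Kora}(190 − 2x_{Kora} − x_{Mesa}) − 39x_{Kora}.
∂π/∂x_{Kora} = 151 − 4x_{Kora} − x_{Mesa} = 0 ⇒ x_{Kora} = 37.75 − 0.25x_{Mesa}.
The reaction-function slope is −0.25, so a 4-unit rise in x_{Mesa} moves x_{Kora} by −0.25 × 4 = −1. Kora's best response falls — the actions are strategic substitutes.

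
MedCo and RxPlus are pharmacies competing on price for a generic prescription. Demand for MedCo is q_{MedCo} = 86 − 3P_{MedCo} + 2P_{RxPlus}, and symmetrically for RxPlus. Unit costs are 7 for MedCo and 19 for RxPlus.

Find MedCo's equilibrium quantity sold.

MedCo's profit: π = (P_{MedCo} − 7)(86 − 3P_{MedCo} + 2P_{RxPlus}).
∂π/∂P_{MedCo} = 107 − 6P_{MedCo} + 2P_{RxPlus} = 0 ⇒ P_{MedCo} = 107/6 + (1/3)P_{RxPlus}.
Similarly P_{RxPlus} = 143/6 + (1/3)P_{MedCo}.
Solving the two reaction functions simultaneously: (1 − (1/3)(1/3))P_{MedCo} = 107/6 + (1/3)·(143/6), so (8/9)P_{MedCo} = 232/9 and P_{MedCo} = 29.
Then P_{RxPlus} = 143/6 + (1/3)·29 = 33.5.
q_{MedCo} = 86 − 3·29 + 2·33.5 = 66.

66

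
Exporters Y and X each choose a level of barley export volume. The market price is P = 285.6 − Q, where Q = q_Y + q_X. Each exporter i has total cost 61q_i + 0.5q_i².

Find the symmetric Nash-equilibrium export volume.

Exporter Y's profit: π = q_Y(285.6 − (q_Y + q_X)) − 61q_Y − 0.5q_Y².
∂π/∂q_Y = 224.6 − 3q_Y − q_X = 0, so q_Y = 1123/15 − (1/3)q_X.
Setting q_Y = q_X in the reaction function: q_Y = 1123/15 − (1/3)q_Y, so q_Y = (1123/15) / (4/3) = 56.15.

56.15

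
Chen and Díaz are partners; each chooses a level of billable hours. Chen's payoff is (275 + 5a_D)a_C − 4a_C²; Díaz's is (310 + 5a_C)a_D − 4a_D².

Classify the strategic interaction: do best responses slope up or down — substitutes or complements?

Expanding Chen's payoff: 275a_C + 5a_Da_C − 4a_C².
∂π/∂a_C = 275 + 5a_D − 8a_C = 0, so a_C = 34.375 + 0.625a_D.
The best-response slope da_C/da_D = 0.625 > 0: the reaction function is upward-sloping, so the choices are strategic complements.

strategic complements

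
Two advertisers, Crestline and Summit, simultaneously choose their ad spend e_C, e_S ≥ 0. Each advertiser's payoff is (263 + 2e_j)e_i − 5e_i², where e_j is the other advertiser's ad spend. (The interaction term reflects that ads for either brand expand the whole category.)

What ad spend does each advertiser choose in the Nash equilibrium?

Crestline's payoff is (263 + 2e_S)e_C − 5e_C².
∂π/∂e_C = 263 + 2e_S − 10e_C = 0, so e_C = 26.3 + 0.2e_S.
Setting e_C = e_S in the reaction function: e_C = 26.3 + 0.2e_C, so e_C = 26.3 / 0.8 = 32.875.

32.875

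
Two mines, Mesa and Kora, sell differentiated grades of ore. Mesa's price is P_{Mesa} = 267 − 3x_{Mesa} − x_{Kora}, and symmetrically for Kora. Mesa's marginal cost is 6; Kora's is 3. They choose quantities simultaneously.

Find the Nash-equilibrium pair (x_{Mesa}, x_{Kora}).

37.2, 37.8

Mine Mesa's profit: π = x_{Mesa}(267 − 3x_{Mesa} − x_{Kora}) − 6x_{Mesa}.
∂π/∂x_{Mesa} = 261 − 6x_{Mesa} − x_{Kora} = 0 ⇒ x_{Mesa} = 43.5 − (1/6)x_{Kora}.
Similarly x_{Kora} = 44 − (1/6)x_{Mesa}.
Plugging x_{Kora} into Mesa's best response: x_{Mesa} = 43.5 − (1/6)(44 − (1/6)x_{Mesa}) ⇒ (35/36)x_{Mesa} = 217/6, so x_{Mesa} = 37.2.
Then x_{Kora} = 44 − (1/6)·37.2 = 37.8.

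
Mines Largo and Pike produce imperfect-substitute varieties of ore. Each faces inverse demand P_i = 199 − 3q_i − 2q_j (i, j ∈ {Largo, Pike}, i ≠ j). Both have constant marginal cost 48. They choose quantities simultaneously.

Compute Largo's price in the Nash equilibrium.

Mine Largo's profit: π = q_{Largo}(199 − 3q_{Largo} − 2q_{Pike}) − 48q_{Largo}.
∂π/∂q_{Largo} = 151 − 6q_{Largo} − 2q_{Pike} = 0 ⇒ q_{Largo} = 151/6 − (1/3)q_{Pike}.
The game is symmetric, so in equilibrium q_{Pike} = q_{Largo}: the reaction function gives (4/3)q_{Largo} = 151/6, hence q_{Largo} = 18.875.
P_{Largo} = 199 − 3·18.875 − 2·18.875 = 104.625.

104.625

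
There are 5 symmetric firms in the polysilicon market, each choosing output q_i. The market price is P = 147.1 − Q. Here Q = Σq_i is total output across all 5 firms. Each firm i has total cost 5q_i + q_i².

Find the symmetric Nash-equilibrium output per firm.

17.7625

A representative firm's profit is π_i = q_i(147.1 − Q) − 5q_i − q_i², with Q = q_i + Σ_{j≠i} q_j.
First-order condition: 142.1 − 4q_i − Σ_{j≠i} q_j = 0.
In a symmetric equilibrium every firm chooses the same q, so Σ_{j≠i} q_j = 4q. The condition becomes 142.1 − 8q = 0, giving q = 142.1/8 = 17.7625.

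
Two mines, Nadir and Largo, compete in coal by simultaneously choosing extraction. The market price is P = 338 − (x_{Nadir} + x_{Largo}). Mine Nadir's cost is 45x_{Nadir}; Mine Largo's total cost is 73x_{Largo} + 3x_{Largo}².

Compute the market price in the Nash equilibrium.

183.6

Mine Nadir's profit: π = x_{Nadir}(338 − (x_{Nadir} + x_{Largo})) − 45x_{Nadir}.
∂π/∂x_{Nadir} = 293 − 2x_{Nadir} − x_{Largo} = 0, so x_{Nadir} = 146.5 − 0.5x_{Largo}.
For Largo: ∂π/∂x_{Largo} = 265 − 8x_{Largo} − x_{Nadir} = 0 ⇒ x_{Largo} = 33.125 − 0.125x_{Nadir}.
Plugging x_{Largo} into Nadir's best response: x_{Nadir} = 146.5 − 0.5(33.125 − 0.125x_{Nadir}) ⇒ 0.9375x_{Nadir} = 129.9375, so x_{Nadir} = 138.6.
Then x_{Largo} = 33.125 − 0.125·138.6 = 15.8.
Equilibrium price: P = 338 − 154.4 = 183.6.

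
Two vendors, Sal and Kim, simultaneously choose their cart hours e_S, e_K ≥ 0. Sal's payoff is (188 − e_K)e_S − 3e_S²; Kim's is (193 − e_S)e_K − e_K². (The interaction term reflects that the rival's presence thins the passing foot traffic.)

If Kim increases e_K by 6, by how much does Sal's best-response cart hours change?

Expanding Sal's payoff: 188e_S − e_Ke_S − 3e_S².
∂π/∂e_S = 188 − e_K − 6e_S = 0, so e_S = 94/3 − (1/6)e_K.
The reaction-function slope is −1/6, so a 6-unit rise in e_K moves e_S by −1/6 × 6 = −1. Sal's best response falls — the actions are strategic substitutes.

-1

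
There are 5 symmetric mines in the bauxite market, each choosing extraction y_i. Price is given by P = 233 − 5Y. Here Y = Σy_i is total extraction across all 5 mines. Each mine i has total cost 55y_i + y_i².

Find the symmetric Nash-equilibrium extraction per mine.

A representative mine's profit is π_i = y_i(233 − 5Y) − 55y_i − y_i², with Y = y_i + Σ_{j≠i} y_j.
First-order condition: 178 − 12y_i − 5Σ_{j≠i} y_j = 0.
Imposing symmetry (y_j = y for all j) turns Σ_{j≠i} y_j into 4y, so 178 = 32y and y = 5.5625.

5.5625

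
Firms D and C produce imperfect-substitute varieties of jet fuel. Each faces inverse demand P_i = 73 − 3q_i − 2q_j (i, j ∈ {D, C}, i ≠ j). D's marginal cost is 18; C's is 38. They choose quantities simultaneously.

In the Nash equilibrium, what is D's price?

Firm D's profit: π = q_D(73 − 3q_D − 2q_C) − 18q_D.
∂π/∂q_D = 55 − 6q_D − 2q_C = 0 ⇒ q_D = 55/6 − (1/3)q_C.
Similarly q_C = 35/6 − (1/3)q_D.
Substituting the second reaction function into the first: q_D = 55/6 − (1/3)(35/6 − (1/3)q_D), which gives (8/9)q_D = 65/9 ⇒ q_D = 8.125.
Then q_C = 35/6 − (1/3)·8.125 = 3.125.
P_D = 73 − 3·8.125 − 2·3.125 = 42.375.

42.375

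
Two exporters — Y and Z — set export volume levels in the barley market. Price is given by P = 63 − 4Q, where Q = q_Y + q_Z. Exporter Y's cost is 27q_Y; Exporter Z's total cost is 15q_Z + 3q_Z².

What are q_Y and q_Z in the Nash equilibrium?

3.25, 2.5

Exporter Y's profit: π = q_Y(63 − 4(q_Y + q_Z)) − 27q_Y.
∂π/∂q_Y = 36 − 8q_Y − 4q_Z = 0, so q_Y = 4.5 − 0.5q_Z.
For Z: ∂π/∂q_Z = 48 − 14q_Z − 4q_Y = 0 ⇒ q_Z = 24/7 − (2/7)q_Y.
Solving the two reaction functions simultaneously: (1 − (−0.5)(−2/7))q_Y = 4.5 − 0.5·(24/7), so (6/7)q_Y = 39/14 and q_Y = 3.25.
Then q_Z = 24/7 − (2/7)·3.25 = 2.5.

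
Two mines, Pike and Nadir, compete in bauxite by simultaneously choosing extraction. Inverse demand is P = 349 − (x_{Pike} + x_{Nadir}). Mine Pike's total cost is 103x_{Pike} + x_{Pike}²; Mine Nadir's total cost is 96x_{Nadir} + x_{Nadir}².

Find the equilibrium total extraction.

99.8

Mine Pike's profit: π = x_{Pike}(349 − (x_{Pike} + x_{Nadir})) − 103x_{Pike} − x_{Pike}².
∂π/∂x_{Pike} = 246 − 4x_{Pike} − x_{Nadir} = 0, so x_{Pike} = 61.5 − 0.25x_{Nadir}.
By the same steps for Nadir: x_{Nadir} = 63.25 − 0.25x_{Pike}.
Substituting the second reaction function into the first: x_{Pike} = 61.5 − 0.25(63.25 − 0.25x_{Pike}), which gives 0.9375x_{Pike} = 45.6875 ⇒ x_{Pike} = 731/15.
Then x_{Nadir} = 63.25 − 0.25·(731/15) = 766/15.
Total extraction: 731/15 + 766/15 = 99.8.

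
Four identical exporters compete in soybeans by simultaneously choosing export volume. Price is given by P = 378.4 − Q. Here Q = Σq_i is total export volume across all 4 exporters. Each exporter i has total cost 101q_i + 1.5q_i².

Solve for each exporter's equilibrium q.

34.675

A representative exporter's profit is π_i = q_i(378.4 − Q) − 101q_i − 1.5q_i², with Q = q_i + Σ_{j≠i} q_j.
First-order condition: 277.4 − 5q_i − Σ_{j≠i} q_j = 0.
Imposing symmetry (q_j = q for all j) turns Σ_{j≠i} q_j into 3q, so 277.4 = 8q and q = 34.675.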